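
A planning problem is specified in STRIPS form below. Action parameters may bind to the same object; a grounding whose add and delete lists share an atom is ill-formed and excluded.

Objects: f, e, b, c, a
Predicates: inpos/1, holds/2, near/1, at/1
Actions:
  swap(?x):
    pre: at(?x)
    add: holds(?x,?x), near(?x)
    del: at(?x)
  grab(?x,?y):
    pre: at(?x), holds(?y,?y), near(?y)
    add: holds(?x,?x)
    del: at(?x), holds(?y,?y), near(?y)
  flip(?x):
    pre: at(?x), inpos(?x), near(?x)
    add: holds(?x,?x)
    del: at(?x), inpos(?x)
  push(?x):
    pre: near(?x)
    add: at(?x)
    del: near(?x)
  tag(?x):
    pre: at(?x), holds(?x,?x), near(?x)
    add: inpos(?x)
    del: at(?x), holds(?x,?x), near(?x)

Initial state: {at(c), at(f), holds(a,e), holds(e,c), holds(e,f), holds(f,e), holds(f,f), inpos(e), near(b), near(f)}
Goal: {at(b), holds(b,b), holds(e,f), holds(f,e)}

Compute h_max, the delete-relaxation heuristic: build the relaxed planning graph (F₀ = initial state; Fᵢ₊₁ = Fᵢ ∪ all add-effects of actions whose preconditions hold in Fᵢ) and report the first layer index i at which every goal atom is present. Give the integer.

2

F0 = init (10 atoms)
F1 = F0 ∪ {at(b), holds(c,c), inpos(f), near(c)}  (14 atoms)
F2 = F1 ∪ {holds(b,b), inpos(c)}  (16 atoms)
goal ⊆ F2  ⇒  h_max = 2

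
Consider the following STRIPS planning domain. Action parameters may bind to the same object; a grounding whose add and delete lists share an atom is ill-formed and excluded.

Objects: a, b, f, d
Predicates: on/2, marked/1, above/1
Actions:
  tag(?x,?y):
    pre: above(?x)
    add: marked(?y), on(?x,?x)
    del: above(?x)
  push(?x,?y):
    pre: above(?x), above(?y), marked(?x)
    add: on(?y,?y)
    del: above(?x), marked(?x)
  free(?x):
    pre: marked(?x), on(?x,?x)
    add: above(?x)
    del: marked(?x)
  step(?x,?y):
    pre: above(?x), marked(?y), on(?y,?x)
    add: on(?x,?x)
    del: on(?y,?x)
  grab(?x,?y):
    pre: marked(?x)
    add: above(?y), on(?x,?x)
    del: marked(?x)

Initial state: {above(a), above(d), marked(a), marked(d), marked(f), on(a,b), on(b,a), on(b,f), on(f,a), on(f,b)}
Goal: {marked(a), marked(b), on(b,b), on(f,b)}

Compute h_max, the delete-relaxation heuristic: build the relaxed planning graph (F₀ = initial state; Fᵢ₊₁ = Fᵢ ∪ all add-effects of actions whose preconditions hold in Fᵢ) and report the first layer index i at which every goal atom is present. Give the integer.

F0 = init (10 atoms)
F1 = F0 ∪ {above(b), above(f), marked(b), on(a,a), on(d,d), on(f,f)}  (16 atoms)
F2 = F1 ∪ {on(b,b)}  (17 atoms)
goal ⊆ F2  ⇒  h_max = 2

2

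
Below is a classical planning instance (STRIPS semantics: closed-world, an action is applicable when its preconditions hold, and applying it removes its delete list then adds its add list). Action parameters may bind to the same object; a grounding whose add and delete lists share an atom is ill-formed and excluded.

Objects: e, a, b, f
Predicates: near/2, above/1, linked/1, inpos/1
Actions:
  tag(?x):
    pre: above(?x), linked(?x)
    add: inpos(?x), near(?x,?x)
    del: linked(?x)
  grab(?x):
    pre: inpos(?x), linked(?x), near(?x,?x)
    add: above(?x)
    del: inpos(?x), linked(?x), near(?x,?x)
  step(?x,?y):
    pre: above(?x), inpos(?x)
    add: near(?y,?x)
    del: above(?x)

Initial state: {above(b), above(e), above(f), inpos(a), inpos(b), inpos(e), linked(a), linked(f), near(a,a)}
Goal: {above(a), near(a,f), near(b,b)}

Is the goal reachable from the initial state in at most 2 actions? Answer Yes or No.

No

1. tag(f)  →  {above(b), above(e), above(f), inpos(a), inpos(b), inpos(e), inpos(f), linked(a), near(a,a), near(f,f)}
2. grab(a)  →  {above(a), above(b), above(e), above(f), inpos(b), inpos(e), inpos(f), near(f,f)}
3. step(b,b)  →  {above(a), above(e), above(f), inpos(b), inpos(e), inpos(f), near(b,b), near(f,f)}
4. step(f,a)  →  {above(a), above(e), inpos(b), inpos(e), inpos(f), near(a,f), near(b,b), near(f,f)}
optimal plan length = 4; 4 > 2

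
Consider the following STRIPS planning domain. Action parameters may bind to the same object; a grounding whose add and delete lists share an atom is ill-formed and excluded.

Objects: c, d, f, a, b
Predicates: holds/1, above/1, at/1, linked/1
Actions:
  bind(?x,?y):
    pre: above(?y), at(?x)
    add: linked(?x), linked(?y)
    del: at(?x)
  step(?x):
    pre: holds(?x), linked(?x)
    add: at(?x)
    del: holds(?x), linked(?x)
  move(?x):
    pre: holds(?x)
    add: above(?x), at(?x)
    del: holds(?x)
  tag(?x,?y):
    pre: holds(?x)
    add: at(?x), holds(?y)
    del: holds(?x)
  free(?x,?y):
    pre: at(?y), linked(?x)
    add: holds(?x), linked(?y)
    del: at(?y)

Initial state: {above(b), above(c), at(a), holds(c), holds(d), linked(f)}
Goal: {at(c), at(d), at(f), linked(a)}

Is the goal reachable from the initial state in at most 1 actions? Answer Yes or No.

1. bind(a,c)  →  {above(b), above(c), holds(c), holds(d), linked(a), linked(c), linked(f)}
2. step(c)  →  {above(b), above(c), at(c), holds(d), linked(a), linked(f)}
3. tag(d,f)  →  {above(b), above(c), at(c), at(d), holds(f), linked(a), linked(f)}
4. step(f)  →  {above(b), above(c), at(c), at(d), at(f), linked(a)}
optimal plan length = 4; 4 > 1

No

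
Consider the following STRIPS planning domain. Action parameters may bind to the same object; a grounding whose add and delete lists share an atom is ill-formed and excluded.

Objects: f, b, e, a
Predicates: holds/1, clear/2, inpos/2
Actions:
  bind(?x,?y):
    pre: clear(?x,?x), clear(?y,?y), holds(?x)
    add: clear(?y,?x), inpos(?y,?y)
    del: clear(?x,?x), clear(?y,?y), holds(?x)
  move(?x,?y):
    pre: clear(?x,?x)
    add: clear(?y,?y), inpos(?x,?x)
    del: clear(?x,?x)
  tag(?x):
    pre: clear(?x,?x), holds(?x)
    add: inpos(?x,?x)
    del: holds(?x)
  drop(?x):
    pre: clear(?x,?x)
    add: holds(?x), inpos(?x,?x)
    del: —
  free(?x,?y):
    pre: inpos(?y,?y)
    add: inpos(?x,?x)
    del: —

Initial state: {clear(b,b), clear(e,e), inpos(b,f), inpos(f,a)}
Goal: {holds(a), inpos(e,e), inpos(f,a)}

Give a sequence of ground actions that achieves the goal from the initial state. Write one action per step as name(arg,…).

move(e,a); drop(a)

1. move(e,a)  →  {clear(a,a), clear(b,b), inpos(b,f), inpos(e,e), inpos(f,a)}
2. drop(a)  →  {clear(a,a), clear(b,b), holds(a), inpos(a,a), inpos(b,f), inpos(e,e), inpos(f,a)}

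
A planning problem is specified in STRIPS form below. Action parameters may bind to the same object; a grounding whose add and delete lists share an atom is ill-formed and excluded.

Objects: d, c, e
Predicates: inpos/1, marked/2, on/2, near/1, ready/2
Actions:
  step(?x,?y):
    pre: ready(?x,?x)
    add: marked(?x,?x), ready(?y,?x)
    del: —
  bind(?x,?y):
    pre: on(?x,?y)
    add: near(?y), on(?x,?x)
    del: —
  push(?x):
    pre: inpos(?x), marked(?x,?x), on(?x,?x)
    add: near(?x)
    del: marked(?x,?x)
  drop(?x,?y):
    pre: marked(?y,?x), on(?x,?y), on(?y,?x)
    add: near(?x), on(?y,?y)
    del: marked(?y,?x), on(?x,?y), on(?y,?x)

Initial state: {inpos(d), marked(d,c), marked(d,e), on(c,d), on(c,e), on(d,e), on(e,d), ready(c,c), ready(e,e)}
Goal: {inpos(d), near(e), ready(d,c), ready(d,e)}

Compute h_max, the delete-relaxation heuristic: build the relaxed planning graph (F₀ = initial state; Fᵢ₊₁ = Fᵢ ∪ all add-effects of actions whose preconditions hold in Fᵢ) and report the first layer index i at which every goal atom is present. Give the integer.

1

F0 = init (9 atoms)
F1 = F0 ∪ {marked(c,c), marked(e,e), near(d), near(e), on(c,c), on(d,d), on(e,e), ready(c,e), ready(d,c), ready(d,e), ready(e,c)}  (20 atoms)
goal ⊆ F1  ⇒  h_max = 1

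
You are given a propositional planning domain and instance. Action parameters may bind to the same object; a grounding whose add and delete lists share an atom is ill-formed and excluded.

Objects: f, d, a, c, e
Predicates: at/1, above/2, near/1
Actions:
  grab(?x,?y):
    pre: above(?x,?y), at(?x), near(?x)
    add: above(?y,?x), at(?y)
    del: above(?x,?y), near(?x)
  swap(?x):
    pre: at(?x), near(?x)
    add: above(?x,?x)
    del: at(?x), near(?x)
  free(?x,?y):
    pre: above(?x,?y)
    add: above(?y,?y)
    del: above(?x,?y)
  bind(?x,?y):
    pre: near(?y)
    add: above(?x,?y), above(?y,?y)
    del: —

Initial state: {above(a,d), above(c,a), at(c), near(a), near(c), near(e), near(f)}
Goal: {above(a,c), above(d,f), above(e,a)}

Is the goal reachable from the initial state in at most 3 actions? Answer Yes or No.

1. grab(c,a)  →  {above(a,c), above(a,d), at(a), at(c), near(a), near(e), near(f)}
2. bind(d,f)  →  {above(a,c), above(a,d), above(d,f), above(f,f), at(a), at(c), near(a), near(e), near(f)}
3. bind(e,a)  →  {above(a,a), above(a,c), above(a,d), above(d,f), above(e,a), above(f,f), at(a), at(c), near(a), near(e), near(f)}
optimal plan length = 3; 3 ≤ 3

Yes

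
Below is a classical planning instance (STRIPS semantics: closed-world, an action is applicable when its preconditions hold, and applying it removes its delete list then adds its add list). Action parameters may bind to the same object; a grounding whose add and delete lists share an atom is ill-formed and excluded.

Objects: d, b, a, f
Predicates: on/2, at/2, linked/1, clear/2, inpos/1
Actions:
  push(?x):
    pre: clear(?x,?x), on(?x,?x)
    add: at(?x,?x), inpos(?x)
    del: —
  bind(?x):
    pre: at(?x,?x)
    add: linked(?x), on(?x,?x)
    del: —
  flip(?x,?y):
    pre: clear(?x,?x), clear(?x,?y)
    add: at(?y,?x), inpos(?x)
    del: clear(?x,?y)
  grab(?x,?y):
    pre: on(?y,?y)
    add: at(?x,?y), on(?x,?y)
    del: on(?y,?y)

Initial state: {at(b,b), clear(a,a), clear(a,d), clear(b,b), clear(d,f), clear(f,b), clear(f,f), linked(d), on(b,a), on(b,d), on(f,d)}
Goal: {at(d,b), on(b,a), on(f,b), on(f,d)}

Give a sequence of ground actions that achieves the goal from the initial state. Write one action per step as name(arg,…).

1. bind(b)  →  {at(b,b), clear(a,a), clear(a,d), clear(b,b), clear(d,f), clear(f,b), clear(f,f), linked(b), linked(d), on(b,a), on(b,b), on(b,d), on(f,d)}
2. grab(d,b)  →  {at(b,b), at(d,b), clear(a,a), clear(a,d), clear(b,b), clear(d,f), clear(f,b), clear(f,f), linked(b), linked(d), on(b,a), on(b,d), on(d,b), on(f,d)}
3. bind(b)  →  {at(b,b), at(d,b), clear(a,a), clear(a,d), clear(b,b), clear(d,f), clear(f,b), clear(f,f), linked(b), linked(d), on(b,a), on(b,b), on(b,d), on(d,b), on(f,d)}
4. grab(f,b)  →  {at(b,b), at(d,b), at(f,b), clear(a,a), clear(a,d), clear(b,b), clear(d,f), clear(f,b), clear(f,f), linked(b), linked(d), on(b,a), on(b,d), on(d,b), on(f,b), on(f,d)}

bind(b); grab(d,b); bind(b); grab(f,b)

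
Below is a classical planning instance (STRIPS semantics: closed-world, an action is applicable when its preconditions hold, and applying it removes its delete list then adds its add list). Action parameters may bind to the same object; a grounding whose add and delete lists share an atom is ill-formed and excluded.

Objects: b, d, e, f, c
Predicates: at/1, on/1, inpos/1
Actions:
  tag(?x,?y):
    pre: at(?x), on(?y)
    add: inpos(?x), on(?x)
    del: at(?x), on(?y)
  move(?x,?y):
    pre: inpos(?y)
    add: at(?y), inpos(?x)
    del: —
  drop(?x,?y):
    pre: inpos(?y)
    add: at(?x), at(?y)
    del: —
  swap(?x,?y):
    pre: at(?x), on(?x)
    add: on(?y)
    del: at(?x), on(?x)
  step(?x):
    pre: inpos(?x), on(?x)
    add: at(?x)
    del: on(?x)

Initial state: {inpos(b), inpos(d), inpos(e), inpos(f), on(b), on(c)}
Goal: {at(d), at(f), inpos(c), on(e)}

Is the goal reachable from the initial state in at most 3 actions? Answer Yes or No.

1. move(c,b)  →  {at(b), inpos(b), inpos(c), inpos(d), inpos(e), inpos(f), on(b), on(c)}
2. drop(d,f)  →  {at(b), at(d), at(f), inpos(b), inpos(c), inpos(d), inpos(e), inpos(f), on(b), on(c)}
3. swap(b,e)  →  {at(d), at(f), inpos(b), inpos(c), inpos(d), inpos(e), inpos(f), on(c), on(e)}
optimal plan length = 3; 3 ≤ 3

Yes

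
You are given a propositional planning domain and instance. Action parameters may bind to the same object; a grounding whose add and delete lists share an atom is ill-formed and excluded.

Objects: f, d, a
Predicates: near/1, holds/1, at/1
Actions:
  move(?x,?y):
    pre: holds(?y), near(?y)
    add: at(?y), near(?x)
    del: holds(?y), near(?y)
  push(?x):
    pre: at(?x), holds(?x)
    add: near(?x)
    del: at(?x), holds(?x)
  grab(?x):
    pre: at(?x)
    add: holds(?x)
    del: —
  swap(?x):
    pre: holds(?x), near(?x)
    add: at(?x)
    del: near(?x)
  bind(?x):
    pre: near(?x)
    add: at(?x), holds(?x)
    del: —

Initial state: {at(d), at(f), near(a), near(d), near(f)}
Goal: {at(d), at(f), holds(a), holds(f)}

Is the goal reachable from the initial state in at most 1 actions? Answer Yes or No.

1. grab(f)  →  {at(d), at(f), holds(f), near(a), near(d), near(f)}
2. bind(a)  →  {at(a), at(d), at(f), holds(a), holds(f), near(a), near(d), near(f)}
optimal plan length = 2; 2 > 1

No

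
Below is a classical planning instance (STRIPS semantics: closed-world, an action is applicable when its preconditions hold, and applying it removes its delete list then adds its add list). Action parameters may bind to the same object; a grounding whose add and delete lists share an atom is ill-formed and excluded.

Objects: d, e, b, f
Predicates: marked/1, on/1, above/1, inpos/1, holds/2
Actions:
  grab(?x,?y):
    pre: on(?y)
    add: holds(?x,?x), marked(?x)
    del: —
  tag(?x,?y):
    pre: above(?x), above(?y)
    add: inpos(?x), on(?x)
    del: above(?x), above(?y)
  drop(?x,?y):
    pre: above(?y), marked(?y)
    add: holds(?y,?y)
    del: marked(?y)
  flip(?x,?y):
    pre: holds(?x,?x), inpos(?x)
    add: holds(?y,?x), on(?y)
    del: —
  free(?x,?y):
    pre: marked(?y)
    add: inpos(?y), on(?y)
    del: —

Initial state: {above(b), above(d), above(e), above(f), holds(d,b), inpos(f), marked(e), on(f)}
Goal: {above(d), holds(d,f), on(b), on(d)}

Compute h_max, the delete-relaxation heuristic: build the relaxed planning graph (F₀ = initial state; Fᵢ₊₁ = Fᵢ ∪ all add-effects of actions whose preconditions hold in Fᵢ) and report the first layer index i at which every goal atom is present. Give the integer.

2

F0 = init (8 atoms)
F1 = F0 ∪ {holds(b,b), holds(d,d), holds(e,e), holds(f,f), inpos(b), inpos(d), inpos(e), marked(b), marked(d), marked(f), on(b), on(d), on(e)}  (21 atoms)
F2 = F1 ∪ {holds(b,d), holds(b,e), holds(b,f), holds(d,e), holds(d,f), holds(e,b), holds(e,d), holds(e,f), holds(f,b), holds(f,d), holds(f,e)}  (32 atoms)
goal ⊆ F2  ⇒  h_max = 2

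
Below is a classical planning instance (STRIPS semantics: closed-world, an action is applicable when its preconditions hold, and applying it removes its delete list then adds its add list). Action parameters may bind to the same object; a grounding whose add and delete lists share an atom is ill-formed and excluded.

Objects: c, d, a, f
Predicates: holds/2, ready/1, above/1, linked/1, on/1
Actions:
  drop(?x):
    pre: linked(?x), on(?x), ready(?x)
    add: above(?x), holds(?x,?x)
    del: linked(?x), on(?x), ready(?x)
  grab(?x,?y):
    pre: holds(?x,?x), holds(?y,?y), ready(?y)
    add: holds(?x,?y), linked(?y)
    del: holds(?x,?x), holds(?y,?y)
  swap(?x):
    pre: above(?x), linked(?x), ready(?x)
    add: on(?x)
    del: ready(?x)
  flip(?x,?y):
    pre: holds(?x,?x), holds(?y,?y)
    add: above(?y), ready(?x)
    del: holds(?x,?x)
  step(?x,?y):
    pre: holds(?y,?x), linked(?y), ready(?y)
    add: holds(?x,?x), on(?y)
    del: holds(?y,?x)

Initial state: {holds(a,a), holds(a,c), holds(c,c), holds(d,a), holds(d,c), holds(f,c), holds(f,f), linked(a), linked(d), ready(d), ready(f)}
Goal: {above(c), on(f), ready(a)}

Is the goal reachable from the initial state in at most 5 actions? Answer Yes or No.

Yes

1. grab(c,f)  →  {holds(a,a), holds(a,c), holds(c,f), holds(d,a), holds(d,c), holds(f,c), linked(a), linked(d), linked(f), ready(d), ready(f)}
2. step(c,f)  →  {holds(a,a), holds(a,c), holds(c,c), holds(c,f), holds(d,a), holds(d,c), linked(a), linked(d), linked(f), on(f), ready(d), ready(f)}
3. flip(a,c)  →  {above(c), holds(a,c), holds(c,c), holds(c,f), holds(d,a), holds(d,c), linked(a), linked(d), linked(f), on(f), ready(a), ready(d), ready(f)}
optimal plan length = 3; 3 ≤ 5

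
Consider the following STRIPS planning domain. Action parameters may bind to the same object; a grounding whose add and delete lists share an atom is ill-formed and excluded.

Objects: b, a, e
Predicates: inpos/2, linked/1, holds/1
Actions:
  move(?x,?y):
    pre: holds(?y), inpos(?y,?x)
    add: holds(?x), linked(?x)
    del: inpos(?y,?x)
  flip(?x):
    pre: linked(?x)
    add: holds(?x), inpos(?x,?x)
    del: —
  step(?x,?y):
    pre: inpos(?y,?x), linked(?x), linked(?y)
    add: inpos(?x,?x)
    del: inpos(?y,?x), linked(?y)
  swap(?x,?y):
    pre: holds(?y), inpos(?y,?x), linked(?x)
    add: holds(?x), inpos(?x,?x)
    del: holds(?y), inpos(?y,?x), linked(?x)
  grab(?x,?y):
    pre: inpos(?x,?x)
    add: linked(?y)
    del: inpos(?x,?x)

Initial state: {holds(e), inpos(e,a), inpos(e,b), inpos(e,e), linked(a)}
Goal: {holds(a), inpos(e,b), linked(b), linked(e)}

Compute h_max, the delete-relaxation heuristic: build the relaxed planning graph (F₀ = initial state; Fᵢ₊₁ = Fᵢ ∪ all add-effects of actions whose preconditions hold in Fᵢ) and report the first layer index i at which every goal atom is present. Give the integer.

1

F0 = init (5 atoms)
F1 = F0 ∪ {holds(a), holds(b), inpos(a,a), linked(b), linked(e)}  (10 atoms)
goal ⊆ F1  ⇒  h_max = 1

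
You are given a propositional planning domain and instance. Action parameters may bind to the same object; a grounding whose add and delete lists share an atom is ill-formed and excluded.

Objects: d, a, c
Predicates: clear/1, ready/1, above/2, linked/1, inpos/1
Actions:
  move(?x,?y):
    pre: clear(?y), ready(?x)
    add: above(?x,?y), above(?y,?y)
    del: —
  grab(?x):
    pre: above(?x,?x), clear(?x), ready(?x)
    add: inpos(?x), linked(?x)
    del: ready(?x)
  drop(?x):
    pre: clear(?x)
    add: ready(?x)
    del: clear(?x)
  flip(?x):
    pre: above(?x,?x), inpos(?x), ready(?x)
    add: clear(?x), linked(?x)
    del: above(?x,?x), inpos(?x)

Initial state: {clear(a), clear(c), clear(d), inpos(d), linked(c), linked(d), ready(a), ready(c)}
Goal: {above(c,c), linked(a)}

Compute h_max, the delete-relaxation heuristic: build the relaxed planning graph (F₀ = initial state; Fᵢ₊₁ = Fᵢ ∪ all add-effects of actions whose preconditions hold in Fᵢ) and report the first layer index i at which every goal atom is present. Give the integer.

F0 = init (8 atoms)
F1 = F0 ∪ {above(a,a), above(a,c), above(a,d), above(c,a), above(c,c), above(c,d), above(d,d), ready(d)}  (16 atoms)
F2 = F1 ∪ {above(d,a), above(d,c), inpos(a), inpos(c), linked(a)}  (21 atoms)
goal ⊆ F2  ⇒  h_max = 2

2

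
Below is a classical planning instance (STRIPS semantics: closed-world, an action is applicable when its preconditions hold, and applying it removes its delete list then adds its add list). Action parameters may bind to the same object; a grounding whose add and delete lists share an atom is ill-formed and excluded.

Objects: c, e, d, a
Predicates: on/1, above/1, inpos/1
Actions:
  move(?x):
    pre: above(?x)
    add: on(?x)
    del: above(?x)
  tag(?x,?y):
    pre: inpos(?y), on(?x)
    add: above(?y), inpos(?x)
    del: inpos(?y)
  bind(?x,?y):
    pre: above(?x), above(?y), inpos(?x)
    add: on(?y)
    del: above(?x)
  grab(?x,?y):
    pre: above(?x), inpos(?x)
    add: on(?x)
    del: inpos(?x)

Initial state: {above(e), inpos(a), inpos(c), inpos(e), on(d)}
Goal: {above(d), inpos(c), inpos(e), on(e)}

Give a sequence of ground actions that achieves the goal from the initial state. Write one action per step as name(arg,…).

move(e); tag(d,e); tag(e,d)

1. move(e)  →  {inpos(a), inpos(c), inpos(e), on(d), on(e)}
2. tag(d,e)  →  {above(e), inpos(a), inpos(c), inpos(d), on(d), on(e)}
3. tag(e,d)  →  {above(d), above(e), inpos(a), inpos(c), inpos(e), on(d), on(e)}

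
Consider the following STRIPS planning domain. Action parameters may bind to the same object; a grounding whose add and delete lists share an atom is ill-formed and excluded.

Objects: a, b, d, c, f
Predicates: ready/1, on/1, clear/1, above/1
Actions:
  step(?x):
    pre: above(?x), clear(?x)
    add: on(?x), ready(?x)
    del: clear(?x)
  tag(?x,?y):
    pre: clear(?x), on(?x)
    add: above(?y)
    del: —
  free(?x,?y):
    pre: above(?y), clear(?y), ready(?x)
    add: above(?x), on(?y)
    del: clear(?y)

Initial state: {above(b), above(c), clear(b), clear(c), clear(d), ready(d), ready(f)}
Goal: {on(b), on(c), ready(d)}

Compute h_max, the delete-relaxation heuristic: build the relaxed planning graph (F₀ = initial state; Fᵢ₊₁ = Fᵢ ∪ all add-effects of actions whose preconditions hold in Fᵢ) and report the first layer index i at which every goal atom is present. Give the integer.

F0 = init (7 atoms)
F1 = F0 ∪ {above(d), above(f), on(b), on(c), ready(b), ready(c)}  (13 atoms)
goal ⊆ F1  ⇒  h_max = 1

1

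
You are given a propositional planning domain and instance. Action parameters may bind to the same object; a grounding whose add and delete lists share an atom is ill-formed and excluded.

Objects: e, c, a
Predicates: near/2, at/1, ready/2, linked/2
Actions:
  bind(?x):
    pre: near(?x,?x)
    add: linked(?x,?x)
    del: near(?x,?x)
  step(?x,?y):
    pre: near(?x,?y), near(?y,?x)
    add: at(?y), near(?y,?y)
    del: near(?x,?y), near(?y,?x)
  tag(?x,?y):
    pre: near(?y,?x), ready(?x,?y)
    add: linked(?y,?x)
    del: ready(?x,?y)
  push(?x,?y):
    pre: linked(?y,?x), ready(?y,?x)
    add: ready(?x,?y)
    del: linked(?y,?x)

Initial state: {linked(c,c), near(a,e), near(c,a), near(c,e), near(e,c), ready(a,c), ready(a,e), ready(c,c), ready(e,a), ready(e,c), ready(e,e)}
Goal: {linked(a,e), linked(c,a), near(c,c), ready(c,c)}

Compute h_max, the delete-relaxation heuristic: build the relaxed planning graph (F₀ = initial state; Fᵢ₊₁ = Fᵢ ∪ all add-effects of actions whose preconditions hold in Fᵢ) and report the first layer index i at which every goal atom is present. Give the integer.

F0 = init (11 atoms)
F1 = F0 ∪ {at(c), at(e), linked(a,e), linked(c,a), linked(c,e), near(c,c), near(e,e)}  (18 atoms)
goal ⊆ F1  ⇒  h_max = 1

1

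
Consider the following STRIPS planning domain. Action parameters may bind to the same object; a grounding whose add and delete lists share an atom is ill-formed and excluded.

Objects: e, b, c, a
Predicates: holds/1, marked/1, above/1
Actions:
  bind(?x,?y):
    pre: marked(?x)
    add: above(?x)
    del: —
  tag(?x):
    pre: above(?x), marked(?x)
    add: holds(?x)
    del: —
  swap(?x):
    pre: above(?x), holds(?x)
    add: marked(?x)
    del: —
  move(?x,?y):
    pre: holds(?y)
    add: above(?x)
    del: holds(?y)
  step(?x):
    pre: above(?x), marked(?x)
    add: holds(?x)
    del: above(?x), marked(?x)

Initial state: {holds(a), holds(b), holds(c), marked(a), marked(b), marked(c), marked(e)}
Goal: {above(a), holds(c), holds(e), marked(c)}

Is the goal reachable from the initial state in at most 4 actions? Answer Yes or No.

1. bind(e,e)  →  {above(e), holds(a), holds(b), holds(c), marked(a), marked(b), marked(c), marked(e)}
2. bind(a,e)  →  {above(a), above(e), holds(a), holds(b), holds(c), marked(a), marked(b), marked(c), marked(e)}
3. tag(e)  →  {above(a), above(e), holds(a), holds(b), holds(c), holds(e), marked(a), marked(b), marked(c), marked(e)}
optimal plan length = 3; 3 ≤ 4

Yes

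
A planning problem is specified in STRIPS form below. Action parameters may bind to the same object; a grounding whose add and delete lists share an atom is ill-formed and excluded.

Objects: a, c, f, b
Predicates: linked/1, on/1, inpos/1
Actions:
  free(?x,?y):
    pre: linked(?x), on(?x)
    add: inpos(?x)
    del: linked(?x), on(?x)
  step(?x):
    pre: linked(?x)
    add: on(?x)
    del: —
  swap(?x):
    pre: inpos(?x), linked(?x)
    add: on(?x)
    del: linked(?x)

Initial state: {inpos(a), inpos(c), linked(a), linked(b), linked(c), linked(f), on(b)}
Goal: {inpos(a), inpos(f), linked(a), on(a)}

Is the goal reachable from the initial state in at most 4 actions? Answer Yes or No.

Yes

1. step(a)  →  {inpos(a), inpos(c), linked(a), linked(b), linked(c), linked(f), on(a), on(b)}
2. step(f)  →  {inpos(a), inpos(c), linked(a), linked(b), linked(c), linked(f), on(a), on(b), on(f)}
3. free(f,a)  →  {inpos(a), inpos(c), inpos(f), linked(a), linked(b), linked(c), on(a), on(b)}
optimal plan length = 3; 3 ≤ 4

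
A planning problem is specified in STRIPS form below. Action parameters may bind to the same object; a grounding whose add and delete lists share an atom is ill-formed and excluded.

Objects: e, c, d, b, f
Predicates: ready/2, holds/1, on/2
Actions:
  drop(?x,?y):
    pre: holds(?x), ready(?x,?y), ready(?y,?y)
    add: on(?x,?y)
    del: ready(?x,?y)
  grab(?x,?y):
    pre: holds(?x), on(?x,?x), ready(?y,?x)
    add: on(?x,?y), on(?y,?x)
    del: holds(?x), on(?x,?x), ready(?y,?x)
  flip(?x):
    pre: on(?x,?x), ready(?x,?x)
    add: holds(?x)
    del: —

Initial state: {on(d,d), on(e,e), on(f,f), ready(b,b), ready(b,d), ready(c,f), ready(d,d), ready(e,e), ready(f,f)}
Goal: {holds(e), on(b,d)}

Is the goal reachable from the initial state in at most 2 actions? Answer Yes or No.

No

1. flip(e)  →  {holds(e), on(d,d), on(e,e), on(f,f), ready(b,b), ready(b,d), ready(c,f), ready(d,d), ready(e,e), ready(f,f)}
2. flip(d)  →  {holds(d), holds(e), on(d,d), on(e,e), on(f,f), ready(b,b), ready(b,d), ready(c,f), ready(d,d), ready(e,e), ready(f,f)}
3. grab(d,b)  →  {holds(e), on(b,d), on(d,b), on(e,e), on(f,f), ready(b,b), ready(c,f), ready(d,d), ready(e,e), ready(f,f)}
optimal plan length = 3; 3 > 2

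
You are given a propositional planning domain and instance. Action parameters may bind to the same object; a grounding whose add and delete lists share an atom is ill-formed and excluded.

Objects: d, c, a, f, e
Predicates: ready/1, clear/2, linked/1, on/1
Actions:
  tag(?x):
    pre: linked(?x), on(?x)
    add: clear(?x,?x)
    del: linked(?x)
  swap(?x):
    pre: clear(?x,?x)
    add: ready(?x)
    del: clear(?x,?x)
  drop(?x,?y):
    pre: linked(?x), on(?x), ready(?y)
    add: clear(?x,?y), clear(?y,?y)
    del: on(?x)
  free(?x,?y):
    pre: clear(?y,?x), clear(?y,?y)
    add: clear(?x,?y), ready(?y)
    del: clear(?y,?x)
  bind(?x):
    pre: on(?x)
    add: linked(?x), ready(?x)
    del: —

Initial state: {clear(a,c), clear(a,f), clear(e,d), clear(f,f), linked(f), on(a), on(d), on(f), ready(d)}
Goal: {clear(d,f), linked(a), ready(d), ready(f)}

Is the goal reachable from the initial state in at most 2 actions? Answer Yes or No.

No

1. drop(f,d)  →  {clear(a,c), clear(a,f), clear(d,d), clear(e,d), clear(f,d), clear(f,f), linked(f), on(a), on(d), ready(d)}
2. free(d,f)  →  {clear(a,c), clear(a,f), clear(d,d), clear(d,f), clear(e,d), clear(f,f), linked(f), on(a), on(d), ready(d), ready(f)}
3. bind(a)  →  {clear(a,c), clear(a,f), clear(d,d), clear(d,f), clear(e,d), clear(f,f), linked(a), linked(f), on(a), on(d), ready(a), ready(d), ready(f)}
optimal plan length = 3; 3 > 2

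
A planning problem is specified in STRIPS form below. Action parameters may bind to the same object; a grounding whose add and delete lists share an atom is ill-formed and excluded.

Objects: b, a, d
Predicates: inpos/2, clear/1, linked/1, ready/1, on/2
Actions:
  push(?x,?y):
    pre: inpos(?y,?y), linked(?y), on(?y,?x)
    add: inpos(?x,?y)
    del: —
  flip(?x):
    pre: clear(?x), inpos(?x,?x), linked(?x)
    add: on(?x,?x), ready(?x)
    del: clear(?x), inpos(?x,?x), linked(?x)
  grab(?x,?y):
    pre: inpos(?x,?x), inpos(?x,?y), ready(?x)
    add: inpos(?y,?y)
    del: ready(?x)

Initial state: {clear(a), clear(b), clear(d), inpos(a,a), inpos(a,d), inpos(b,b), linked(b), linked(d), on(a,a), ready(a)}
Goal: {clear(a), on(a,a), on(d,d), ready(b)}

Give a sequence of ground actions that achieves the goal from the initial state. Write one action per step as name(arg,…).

flip(b); grab(a,d); flip(d)

1. flip(b)  →  {clear(a), clear(d), inpos(a,a), inpos(a,d), linked(d), on(a,a), on(b,b), ready(a), ready(b)}
2. grab(a,d)  →  {clear(a), clear(d), inpos(a,a), inpos(a,d), inpos(d,d), linked(d), on(a,a), on(b,b), ready(b)}
3. flip(d)  →  {clear(a), inpos(a,a), inpos(a,d), on(a,a), on(b,b), on(d,d), ready(b), ready(d)}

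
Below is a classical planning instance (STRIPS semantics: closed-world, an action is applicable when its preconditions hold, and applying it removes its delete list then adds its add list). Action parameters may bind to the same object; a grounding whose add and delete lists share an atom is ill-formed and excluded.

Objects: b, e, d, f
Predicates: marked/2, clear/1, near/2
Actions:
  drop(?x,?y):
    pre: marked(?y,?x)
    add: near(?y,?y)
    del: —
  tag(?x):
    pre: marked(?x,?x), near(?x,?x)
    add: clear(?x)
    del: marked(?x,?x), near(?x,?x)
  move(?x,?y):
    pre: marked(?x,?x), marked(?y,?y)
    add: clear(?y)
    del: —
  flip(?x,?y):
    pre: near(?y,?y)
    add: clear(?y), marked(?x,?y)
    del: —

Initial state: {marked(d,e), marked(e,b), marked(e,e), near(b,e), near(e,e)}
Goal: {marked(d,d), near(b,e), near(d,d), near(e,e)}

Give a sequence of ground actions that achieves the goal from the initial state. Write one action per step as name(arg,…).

drop(e,d); flip(d,d)

1. drop(e,d)  →  {marked(d,e), marked(e,b), marked(e,e), near(b,e), near(d,d), near(e,e)}
2. flip(d,d)  →  {clear(d), marked(d,d), marked(d,e), marked(e,b), marked(e,e), near(b,e), near(d,d), near(e,e)}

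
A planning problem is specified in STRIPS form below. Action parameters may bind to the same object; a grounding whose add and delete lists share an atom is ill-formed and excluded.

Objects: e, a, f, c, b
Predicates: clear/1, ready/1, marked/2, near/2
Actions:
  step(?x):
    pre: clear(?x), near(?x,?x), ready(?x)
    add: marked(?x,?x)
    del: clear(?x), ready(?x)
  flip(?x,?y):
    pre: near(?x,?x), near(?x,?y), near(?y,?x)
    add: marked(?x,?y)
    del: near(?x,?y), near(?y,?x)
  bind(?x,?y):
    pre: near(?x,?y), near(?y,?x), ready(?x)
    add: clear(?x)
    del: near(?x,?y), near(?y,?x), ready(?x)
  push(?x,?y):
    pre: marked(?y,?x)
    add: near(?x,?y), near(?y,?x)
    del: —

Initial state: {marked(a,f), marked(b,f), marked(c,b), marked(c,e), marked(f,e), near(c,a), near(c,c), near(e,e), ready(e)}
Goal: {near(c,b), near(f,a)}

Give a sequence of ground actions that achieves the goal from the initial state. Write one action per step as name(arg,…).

1. push(f,a)  →  {marked(a,f), marked(b,f), marked(c,b), marked(c,e), marked(f,e), near(a,f), near(c,a), near(c,c), near(e,e), near(f,a), ready(e)}
2. push(b,c)  →  {marked(a,f), marked(b,f), marked(c,b), marked(c,e), marked(f,e), near(a,f), near(b,c), near(c,a), near(c,b), near(c,c), near(e,e), near(f,a), ready(e)}

push(f,a); push(b,c)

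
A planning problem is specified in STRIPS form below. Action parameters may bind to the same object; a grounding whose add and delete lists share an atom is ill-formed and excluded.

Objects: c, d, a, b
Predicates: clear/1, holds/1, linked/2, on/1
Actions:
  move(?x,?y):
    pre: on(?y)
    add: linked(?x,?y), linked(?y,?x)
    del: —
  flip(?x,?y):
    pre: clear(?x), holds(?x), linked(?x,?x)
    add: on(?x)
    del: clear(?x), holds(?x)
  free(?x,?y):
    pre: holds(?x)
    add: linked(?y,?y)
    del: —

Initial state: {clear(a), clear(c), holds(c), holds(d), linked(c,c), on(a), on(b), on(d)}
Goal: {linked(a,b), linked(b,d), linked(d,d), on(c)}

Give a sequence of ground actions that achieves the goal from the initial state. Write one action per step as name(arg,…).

1. move(d,d)  →  {clear(a), clear(c), holds(c), holds(d), linked(c,c), linked(d,d), on(a), on(b), on(d)}
2. move(d,b)  →  {clear(a), clear(c), holds(c), holds(d), linked(b,d), linked(c,c), linked(d,b), linked(d,d), on(a), on(b), on(d)}
3. move(a,b)  →  {clear(a), clear(c), holds(c), holds(d), linked(a,b), linked(b,a), linked(b,d), linked(c,c), linked(d,b), linked(d,d), on(a), on(b), on(d)}
4. flip(c,c)  →  {clear(a), holds(d), linked(a,b), linked(b,a), linked(b,d), linked(c,c), linked(d,b), linked(d,d), on(a), on(b), on(c), on(d)}

move(d,d); move(d,b); move(a,b); flip(c,c)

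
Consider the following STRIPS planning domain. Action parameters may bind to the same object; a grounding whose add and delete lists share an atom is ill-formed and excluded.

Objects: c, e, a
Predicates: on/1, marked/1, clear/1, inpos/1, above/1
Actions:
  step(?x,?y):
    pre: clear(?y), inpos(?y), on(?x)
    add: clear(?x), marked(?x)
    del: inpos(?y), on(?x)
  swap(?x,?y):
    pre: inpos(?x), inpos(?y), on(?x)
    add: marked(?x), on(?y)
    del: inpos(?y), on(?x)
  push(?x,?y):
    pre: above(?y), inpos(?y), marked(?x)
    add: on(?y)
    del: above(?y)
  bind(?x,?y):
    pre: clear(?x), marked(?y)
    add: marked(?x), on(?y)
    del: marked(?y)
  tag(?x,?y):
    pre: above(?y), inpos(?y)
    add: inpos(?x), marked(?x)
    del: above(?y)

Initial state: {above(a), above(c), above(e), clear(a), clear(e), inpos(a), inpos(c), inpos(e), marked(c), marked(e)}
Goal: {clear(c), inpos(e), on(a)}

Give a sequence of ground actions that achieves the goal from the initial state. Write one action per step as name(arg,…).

1. push(c,c)  →  {above(a), above(e), clear(a), clear(e), inpos(a), inpos(c), inpos(e), marked(c), marked(e), on(c)}
2. push(c,a)  →  {above(e), clear(a), clear(e), inpos(a), inpos(c), inpos(e), marked(c), marked(e), on(a), on(c)}
3. step(c,a)  →  {above(e), clear(a), clear(c), clear(e), inpos(c), inpos(e), marked(c), marked(e), on(a)}

push(c,c); push(c,a); step(c,a)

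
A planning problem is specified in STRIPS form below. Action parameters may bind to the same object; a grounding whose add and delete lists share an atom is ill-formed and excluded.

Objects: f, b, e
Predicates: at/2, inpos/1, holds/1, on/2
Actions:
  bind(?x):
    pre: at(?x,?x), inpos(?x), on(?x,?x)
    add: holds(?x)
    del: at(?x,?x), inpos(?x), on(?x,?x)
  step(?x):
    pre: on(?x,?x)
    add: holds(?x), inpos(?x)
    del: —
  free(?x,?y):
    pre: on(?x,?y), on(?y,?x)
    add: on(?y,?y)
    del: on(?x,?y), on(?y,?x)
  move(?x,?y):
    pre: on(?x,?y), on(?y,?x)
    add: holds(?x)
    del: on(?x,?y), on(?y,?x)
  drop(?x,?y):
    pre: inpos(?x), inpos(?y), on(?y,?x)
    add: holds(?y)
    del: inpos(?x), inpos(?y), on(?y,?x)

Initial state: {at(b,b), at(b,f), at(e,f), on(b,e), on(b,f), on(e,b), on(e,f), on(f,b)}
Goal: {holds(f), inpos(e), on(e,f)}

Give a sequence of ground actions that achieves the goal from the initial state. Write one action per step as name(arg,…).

free(b,e); step(e); move(f,b)

1. free(b,e)  →  {at(b,b), at(b,f), at(e,f), on(b,f), on(e,e), on(e,f), on(f,b)}
2. step(e)  →  {at(b,b), at(b,f), at(e,f), holds(e), inpos(e), on(b,f), on(e,e), on(e,f), on(f,b)}
3. move(f,b)  →  {at(b,b), at(b,f), at(e,f), holds(e), holds(f), inpos(e), on(e,e), on(e,f)}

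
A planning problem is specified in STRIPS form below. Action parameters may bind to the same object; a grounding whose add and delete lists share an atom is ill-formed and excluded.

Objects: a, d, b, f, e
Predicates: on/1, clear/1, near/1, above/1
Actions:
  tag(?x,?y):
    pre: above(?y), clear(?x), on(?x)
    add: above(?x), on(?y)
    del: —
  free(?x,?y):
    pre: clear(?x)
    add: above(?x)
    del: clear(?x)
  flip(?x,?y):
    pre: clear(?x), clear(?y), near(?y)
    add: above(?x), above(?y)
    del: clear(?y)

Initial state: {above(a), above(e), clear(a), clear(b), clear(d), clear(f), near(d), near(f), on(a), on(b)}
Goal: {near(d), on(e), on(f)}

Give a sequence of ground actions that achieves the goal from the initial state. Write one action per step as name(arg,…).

1. tag(a,e)  →  {above(a), above(e), clear(a), clear(b), clear(d), clear(f), near(d), near(f), on(a), on(b), on(e)}
2. free(f,a)  →  {above(a), above(e), above(f), clear(a), clear(b), clear(d), near(d), near(f), on(a), on(b), on(e)}
3. tag(a,f)  →  {above(a), above(e), above(f), clear(a), clear(b), clear(d), near(d), near(f), on(a), on(b), on(e), on(f)}

tag(a,e); free(f,a); tag(a,f)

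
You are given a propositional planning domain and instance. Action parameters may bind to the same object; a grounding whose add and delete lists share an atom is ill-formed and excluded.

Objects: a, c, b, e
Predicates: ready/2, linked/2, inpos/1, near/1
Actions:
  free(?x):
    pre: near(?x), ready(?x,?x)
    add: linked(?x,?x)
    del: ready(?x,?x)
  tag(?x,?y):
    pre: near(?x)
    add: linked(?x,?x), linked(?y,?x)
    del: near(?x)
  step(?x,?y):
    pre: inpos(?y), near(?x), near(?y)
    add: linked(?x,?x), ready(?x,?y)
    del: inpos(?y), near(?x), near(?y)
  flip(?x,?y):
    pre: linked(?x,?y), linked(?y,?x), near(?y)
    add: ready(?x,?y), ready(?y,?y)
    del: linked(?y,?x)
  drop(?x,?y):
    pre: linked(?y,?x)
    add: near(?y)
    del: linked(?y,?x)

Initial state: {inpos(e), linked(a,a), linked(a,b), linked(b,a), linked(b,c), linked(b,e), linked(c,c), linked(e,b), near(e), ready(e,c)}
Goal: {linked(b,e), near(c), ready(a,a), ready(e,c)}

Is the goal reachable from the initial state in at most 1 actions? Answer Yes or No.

No

1. drop(a,a)  →  {inpos(e), linked(a,b), linked(b,a), linked(b,c), linked(b,e), linked(c,c), linked(e,b), near(a), near(e), ready(e,c)}
2. flip(b,a)  →  {inpos(e), linked(b,a), linked(b,c), linked(b,e), linked(c,c), linked(e,b), near(a), near(e), ready(a,a), ready(b,a), ready(e,c)}
3. drop(c,c)  →  {inpos(e), linked(b,a), linked(b,c), linked(b,e), linked(e,b), near(a), near(c), near(e), ready(a,a), ready(b,a), ready(e,c)}
optimal plan length = 3; 3 > 1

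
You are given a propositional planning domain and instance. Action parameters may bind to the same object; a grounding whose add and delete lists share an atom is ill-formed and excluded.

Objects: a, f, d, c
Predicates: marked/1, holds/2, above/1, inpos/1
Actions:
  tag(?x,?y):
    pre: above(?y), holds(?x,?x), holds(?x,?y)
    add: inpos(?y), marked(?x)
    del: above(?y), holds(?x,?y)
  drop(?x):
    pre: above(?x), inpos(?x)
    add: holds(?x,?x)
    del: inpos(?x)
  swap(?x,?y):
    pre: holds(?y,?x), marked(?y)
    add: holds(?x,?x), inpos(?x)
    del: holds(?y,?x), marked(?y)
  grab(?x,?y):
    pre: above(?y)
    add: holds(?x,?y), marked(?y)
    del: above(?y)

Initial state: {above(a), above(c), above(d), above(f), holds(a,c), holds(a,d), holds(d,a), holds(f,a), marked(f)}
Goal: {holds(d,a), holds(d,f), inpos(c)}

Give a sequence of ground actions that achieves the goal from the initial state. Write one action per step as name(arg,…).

swap(a,f); tag(a,c); grab(d,f)

1. swap(a,f)  →  {above(a), above(c), above(d), above(f), holds(a,a), holds(a,c), holds(a,d), holds(d,a), inpos(a)}
2. tag(a,c)  →  {above(a), above(d), above(f), holds(a,a), holds(a,d), holds(d,a), inpos(a), inpos(c), marked(a)}
3. grab(d,f)  →  {above(a), above(d), holds(a,a), holds(a,d), holds(d,a), holds(d,f), inpos(a), inpos(c), marked(a), marked(f)}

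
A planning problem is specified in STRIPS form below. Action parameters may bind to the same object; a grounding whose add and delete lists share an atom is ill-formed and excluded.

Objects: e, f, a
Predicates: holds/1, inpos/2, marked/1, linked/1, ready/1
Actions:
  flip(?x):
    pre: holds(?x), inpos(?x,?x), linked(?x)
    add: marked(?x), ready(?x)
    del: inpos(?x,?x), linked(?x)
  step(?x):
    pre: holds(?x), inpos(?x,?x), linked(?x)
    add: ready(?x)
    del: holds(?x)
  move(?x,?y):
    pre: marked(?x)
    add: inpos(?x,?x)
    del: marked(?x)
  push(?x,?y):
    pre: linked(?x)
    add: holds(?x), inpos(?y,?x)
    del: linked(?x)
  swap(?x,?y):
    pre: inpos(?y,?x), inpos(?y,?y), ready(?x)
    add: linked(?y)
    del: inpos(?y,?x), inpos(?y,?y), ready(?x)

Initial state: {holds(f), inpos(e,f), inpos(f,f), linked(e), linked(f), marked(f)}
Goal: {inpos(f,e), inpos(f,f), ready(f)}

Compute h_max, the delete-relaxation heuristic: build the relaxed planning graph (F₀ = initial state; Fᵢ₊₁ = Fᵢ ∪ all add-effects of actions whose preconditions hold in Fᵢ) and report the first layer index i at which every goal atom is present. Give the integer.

F0 = init (6 atoms)
F1 = F0 ∪ {holds(e), inpos(a,e), inpos(a,f), inpos(e,e), inpos(f,e), ready(f)}  (12 atoms)
goal ⊆ F1  ⇒  h_max = 1

1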